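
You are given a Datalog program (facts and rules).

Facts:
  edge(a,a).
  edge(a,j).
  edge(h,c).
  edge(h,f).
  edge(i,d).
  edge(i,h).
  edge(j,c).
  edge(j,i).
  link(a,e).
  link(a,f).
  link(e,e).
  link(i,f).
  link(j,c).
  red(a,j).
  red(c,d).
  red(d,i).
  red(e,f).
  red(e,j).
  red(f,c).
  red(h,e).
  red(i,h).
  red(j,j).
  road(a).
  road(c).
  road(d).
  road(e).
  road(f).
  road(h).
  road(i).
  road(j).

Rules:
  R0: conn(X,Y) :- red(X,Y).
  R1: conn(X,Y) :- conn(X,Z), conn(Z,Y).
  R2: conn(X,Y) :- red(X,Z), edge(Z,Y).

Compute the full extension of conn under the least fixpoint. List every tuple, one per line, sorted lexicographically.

round 1: derive conn(a,j) via R0 from red(a,j)
round 1: derive conn(c,d) via R0 from red(c,d)
round 1: derive conn(d,i) via R0 from red(d,i)
round 1: derive conn(e,f) via R0 from red(e,f)
round 1: derive conn(e,j) via R0 from red(e,j)
round 1: derive conn(f,c) via R0 from red(f,c)
round 1: derive conn(h,e) via R0 from red(h,e)
round 1: derive conn(i,h) via R0 from red(i,h)
round 1: derive conn(j,j) via R0 from red(j,j)
round 1: derive conn(a,c) via R2 from red(a,j), edge(j,c)
round 1: derive conn(a,i) via R2 from red(a,j), edge(j,i)
round 1: derive conn(d,d) via R2 from red(d,i), edge(i,d)
round 1: derive conn(d,h) via R2 from red(d,i), edge(i,h)
round 1: derive conn(e,c) via R2 from red(e,j), edge(j,c)
round 1: derive conn(e,i) via R2 from red(e,j), edge(j,i)
round 1: derive conn(i,c) via R2 from red(i,h), edge(h,c)
round 1: derive conn(i,f) via R2 from red(i,h), edge(h,f)
round 1: derive conn(j,c) via R2 from red(j,j), edge(j,c)
round 1: derive conn(j,i) via R2 from red(j,j), edge(j,i)
round 2: derive conn(a,d) via R1 from conn(a,c), conn(c,d)
round 2: derive conn(a,f) via R1 from conn(a,i), conn(i,f)
round 2: derive conn(a,h) via R1 from conn(a,i), conn(i,h)
round 2: derive conn(c,h) via R1 from conn(c,d), conn(d,h)
round 2: derive conn(c,i) via R1 from conn(c,d), conn(d,i)
round 2: derive conn(d,c) via R1 from conn(d,i), conn(i,c)
round 2: derive conn(d,e) via R1 from conn(d,h), conn(h,e)
round 2: derive conn(d,f) via R1 from conn(d,i), conn(i,f)
round 2: derive conn(e,d) via R1 from conn(e,c), conn(c,d)
round 2: derive conn(e,h) via R1 from conn(e,i), conn(i,h)
round 2: derive conn(f,d) via R1 from conn(f,c), conn(c,d)
round 2: derive conn(h,c) via R1 from conn(h,e), conn(e,c)
round 2: derive conn(h,f) via R1 from conn(h,e), conn(e,f)
round 2: derive conn(h,i) via R1 from conn(h,e), conn(e,i)
round 2: derive conn(h,j) via R1 from conn(h,e), conn(e,j)
round 2: derive conn(i,d) via R1 from conn(i,c), conn(c,d)
round 2: derive conn(i,e) via R1 from conn(i,h), conn(h,e)
round 2: derive conn(j,d) via R1 from conn(j,c), conn(c,d)
round 2: derive conn(j,f) via R1 from conn(j,i), conn(i,f)
round 2: derive conn(j,h) via R1 from conn(j,i), conn(i,h)
round 3: derive conn(a,e) via R1 from conn(a,d), conn(d,e)
round 3: derive conn(c,c) via R1 from conn(c,d), conn(d,c)
round 3: derive conn(c,e) via R1 from conn(c,d), conn(d,e)
round 3: derive conn(c,f) via R1 from conn(c,d), conn(d,f)
round 3: derive conn(c,j) via R1 from conn(c,h), conn(h,j)
round 3: derive conn(d,j) via R1 from conn(d,e), conn(e,j)
round 3: derive conn(e,e) via R1 from conn(e,d), conn(d,e)
round 3: derive conn(f,e) via R1 from conn(f,d), conn(d,e)
round 3: derive conn(f,f) via R1 from conn(f,d), conn(d,f)
round 3: derive conn(f,h) via R1 from conn(f,c), conn(c,h)
round 3: derive conn(f,i) via R1 from conn(f,c), conn(c,i)
round 3: derive conn(h,d) via R1 from conn(h,c), conn(c,d)
round 3: derive conn(h,h) via R1 from conn(h,c), conn(c,h)
round 3: derive conn(i,i) via R1 from conn(i,c), conn(c,i)
round 3: derive conn(i,j) via R1 from conn(i,e), conn(e,j)
round 3: derive conn(j,e) via R1 from conn(j,d), conn(d,e)
round 4: derive conn(f,j) via R1 from conn(f,c), conn(c,j)

conn(a,c)
conn(a,d)
conn(a,e)
conn(a,f)
conn(a,h)
conn(a,i)
conn(a,j)
conn(c,c)
conn(c,d)
conn(c,e)
conn(c,f)
conn(c,h)
conn(c,i)
conn(c,j)
conn(d,c)
conn(d,d)
conn(d,e)
conn(d,f)
conn(d,h)
conn(d,i)
conn(d,j)
conn(e,c)
conn(e,d)
conn(e,e)
conn(e,f)
conn(e,h)
conn(e,i)
conn(e,j)
conn(f,c)
conn(f,d)
conn(f,e)
conn(f,f)
conn(f,h)
conn(f,i)
conn(f,j)
conn(h,c)
conn(h,d)
conn(h,e)
conn(h,f)
conn(h,h)
conn(h,i)
conn(h,j)
conn(i,c)
conn(i,d)
conn(i,e)
conn(i,f)
conn(i,h)
conn(i,i)
conn(i,j)
conn(j,c)
conn(j,d)
conn(j,e)
conn(j,f)
conn(j,h)
conn(j,i)
conn(j,j)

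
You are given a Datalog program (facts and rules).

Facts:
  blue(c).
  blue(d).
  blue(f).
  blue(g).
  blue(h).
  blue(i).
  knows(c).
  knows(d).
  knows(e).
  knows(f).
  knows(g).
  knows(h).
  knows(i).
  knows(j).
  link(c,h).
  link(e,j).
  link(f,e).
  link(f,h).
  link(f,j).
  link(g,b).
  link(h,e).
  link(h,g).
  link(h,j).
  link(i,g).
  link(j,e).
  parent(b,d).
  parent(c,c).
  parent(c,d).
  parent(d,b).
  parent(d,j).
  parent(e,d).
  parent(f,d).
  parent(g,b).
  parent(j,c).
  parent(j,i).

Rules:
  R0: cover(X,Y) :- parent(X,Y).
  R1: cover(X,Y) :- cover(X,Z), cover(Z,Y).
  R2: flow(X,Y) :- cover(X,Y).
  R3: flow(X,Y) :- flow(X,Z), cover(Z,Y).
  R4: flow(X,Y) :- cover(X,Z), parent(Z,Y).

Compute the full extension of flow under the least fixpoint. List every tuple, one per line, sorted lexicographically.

flow(b,b)
flow(b,c)
flow(b,d)
flow(b,i)
flow(b,j)
flow(c,b)
flow(c,c)
flow(c,d)
flow(c,i)
flow(c,j)
flow(d,b)
flow(d,c)
flow(d,d)
flow(d,i)
flow(d,j)
flow(e,b)
flow(e,c)
flow(e,d)
flow(e,i)
flow(e,j)
flow(f,b)
flow(f,c)
flow(f,d)
flow(f,i)
flow(f,j)
flow(g,b)
flow(g,c)
flow(g,d)
flow(g,i)
flow(g,j)
flow(j,b)
flow(j,c)
flow(j,d)
flow(j,i)
flow(j,j)

round 1: derive cover(b,d) via R0 from parent(b,d)
round 1: derive cover(c,c) via R0 from parent(c,c)
round 1: derive cover(c,d) via R0 from parent(c,d)
round 1: derive cover(d,b) via R0 from parent(d,b)
round 1: derive cover(d,j) via R0 from parent(d,j)
round 1: derive cover(e,d) via R0 from parent(e,d)
round 1: derive cover(f,d) via R0 from parent(f,d)
round 1: derive cover(g,b) via R0 from parent(g,b)
round 1: derive cover(j,c) via R0 from parent(j,c)
round 1: derive cover(j,i) via R0 from parent(j,i)
round 2: derive cover(b,b) via R1 from cover(b,d), cover(d,b)
round 2: derive cover(b,j) via R1 from cover(b,d), cover(d,j)
round 2: derive cover(c,b) via R1 from cover(c,d), cover(d,b)
round 2: derive cover(c,j) via R1 from cover(c,d), cover(d,j)
round 2: derive cover(d,c) via R1 from cover(d,j), cover(j,c)
round 2: derive cover(d,d) via R1 from cover(d,b), cover(b,d)
round 2: derive cover(d,i) via R1 from cover(d,j), cover(j,i)
round 2: derive cover(e,b) via R1 from cover(e,d), cover(d,b)
round 2: derive cover(e,j) via R1 from cover(e,d), cover(d,j)
round 2: derive cover(f,b) via R1 from cover(f,d), cover(d,b)
round 2: derive cover(f,j) via R1 from cover(f,d), cover(d,j)
round 2: derive cover(g,d) via R1 from cover(g,b), cover(b,d)
round 2: derive cover(j,d) via R1 from cover(j,c), cover(c,d)
round 2: derive flow(b,d) via R2 from cover(b,d)
round 2: derive flow(c,c) via R2 from cover(c,c)
round 2: derive flow(c,d) via R2 from cover(c,d)
round 2: derive flow(d,b) via R2 from cover(d,b)
round 2: derive flow(d,j) via R2 from cover(d,j)
round 2: derive flow(e,d) via R2 from cover(e,d)
round 2: derive flow(f,d) via R2 from cover(f,d)
round 2: derive flow(g,b) via R2 from cover(g,b)
round 2: derive flow(j,c) via R2 from cover(j,c)
round 2: derive flow(j,i) via R2 from cover(j,i)
round 2: derive flow(b,b) via R4 from cover(b,d), parent(d,b)
round 2: derive flow(b,j) via R4 from cover(b,d), parent(d,j)
round 2: derive flow(c,b) via R4 from cover(c,d), parent(d,b)
round 2: derive flow(c,j) via R4 from cover(c,d), parent(d,j)
round 2: derive flow(d,c) via R4 from cover(d,j), parent(j,c)
round 2: derive flow(d,d) via R4 from cover(d,b), parent(b,d)
round 2: derive flow(d,i) via R4 from cover(d,j), parent(j,i)
round 2: derive flow(e,b) via R4 from cover(e,d), parent(d,b)
round 2: derive flow(e,j) via R4 from cover(e,d), parent(d,j)
round 2: derive flow(f,b) via R4 from cover(f,d), parent(d,b)
round 2: derive flow(f,j) via R4 from cover(f,d), parent(d,j)
round 2: derive flow(g,d) via R4 from cover(g,b), parent(b,d)
round 2: derive flow(j,d) via R4 from cover(j,c), parent(c,d)
round 3: derive cover(b,c) via R1 from cover(b,d), cover(d,c)
round 3: derive cover(b,i) via R1 from cover(b,d), cover(d,i)
round 3: derive cover(c,i) via R1 from cover(c,d), cover(d,i)
round 3: derive cover(e,c) via R1 from cover(e,d), cover(d,c)
round 3: derive cover(e,i) via R1 from cover(e,d), cover(d,i)
round 3: derive cover(f,c) via R1 from cover(f,d), cover(d,c)
round 3: derive cover(f,i) via R1 from cover(f,d), cover(d,i)
round 3: derive cover(g,c) via R1 from cover(g,d), cover(d,c)
round 3: derive cover(g,i) via R1 from cover(g,d), cover(d,i)
round 3: derive cover(g,j) via R1 from cover(g,b), cover(b,j)
round 3: derive cover(j,b) via R1 from cover(j,c), cover(c,b)
round 3: derive cover(j,j) via R1 from cover(j,c), cover(c,j)
round 3: derive flow(b,c) via R3 from flow(b,d), cover(d,c)
round 3: derive flow(b,i) via R3 from flow(b,d), cover(d,i)
round 3: derive flow(c,i) via R3 from flow(c,d), cover(d,i)
round 3: derive flow(e,c) via R3 from flow(e,d), cover(d,c)
round 3: derive flow(e,i) via R3 from flow(e,d), cover(d,i)
round 3: derive flow(f,c) via R3 from flow(f,d), cover(d,c)
round 3: derive flow(f,i) via R3 from flow(f,d), cover(d,i)
round 3: derive flow(g,c) via R3 from flow(g,d), cover(d,c)
round 3: derive flow(g,i) via R3 from flow(g,d), cover(d,i)
round 3: derive flow(g,j) via R3 from flow(g,b), cover(b,j)
round 3: derive flow(j,b) via R3 from flow(j,c), cover(c,b)
round 3: derive flow(j,j) via R3 from flow(j,c), cover(c,j)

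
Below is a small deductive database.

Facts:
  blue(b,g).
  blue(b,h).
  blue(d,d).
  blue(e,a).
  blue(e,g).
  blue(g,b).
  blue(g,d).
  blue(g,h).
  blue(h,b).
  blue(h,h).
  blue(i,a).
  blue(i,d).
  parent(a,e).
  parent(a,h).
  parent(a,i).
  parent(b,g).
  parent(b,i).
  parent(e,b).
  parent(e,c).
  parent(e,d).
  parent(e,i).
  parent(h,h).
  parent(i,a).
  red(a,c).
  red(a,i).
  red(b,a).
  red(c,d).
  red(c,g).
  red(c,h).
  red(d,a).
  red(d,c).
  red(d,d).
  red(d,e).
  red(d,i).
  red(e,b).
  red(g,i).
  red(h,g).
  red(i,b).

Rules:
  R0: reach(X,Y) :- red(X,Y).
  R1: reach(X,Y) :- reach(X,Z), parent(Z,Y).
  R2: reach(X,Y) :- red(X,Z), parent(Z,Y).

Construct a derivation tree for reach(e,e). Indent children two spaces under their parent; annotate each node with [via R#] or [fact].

round 1: derive reach(a,c) via R0 from red(a,c)
round 1: derive reach(a,i) via R0 from red(a,i)
round 1: derive reach(b,a) via R0 from red(b,a)
round 1: derive reach(c,d) via R0 from red(c,d)
round 1: derive reach(c,g) via R0 from red(c,g)
round 1: derive reach(c,h) via R0 from red(c,h)
round 1: derive reach(d,a) via R0 from red(d,a)
round 1: derive reach(d,c) via R0 from red(d,c)
round 1: derive reach(d,d) via R0 from red(d,d)
round 1: derive reach(d,e) via R0 from red(d,e)
round 1: derive reach(d,i) via R0 from red(d,i)
round 1: derive reach(e,b) via R0 from red(e,b)
round 1: derive reach(g,i) via R0 from red(g,i)
round 1: derive reach(h,g) via R0 from red(h,g)
round 1: derive reach(i,b) via R0 from red(i,b)
round 1: derive reach(a,a) via R2 from red(a,i), parent(i,a)
round 1: derive reach(b,e) via R2 from red(b,a), parent(a,e)
round 1: derive reach(b,h) via R2 from red(b,a), parent(a,h)
round 1: derive reach(b,i) via R2 from red(b,a), parent(a,i)
round 1: derive reach(d,b) via R2 from red(d,e), parent(e,b)
round 1: derive reach(d,h) via R2 from red(d,a), parent(a,h)
round 1: derive reach(e,g) via R2 from red(e,b), parent(b,g)
round 1: derive reach(e,i) via R2 from red(e,b), parent(b,i)
round 1: derive reach(g,a) via R2 from red(g,i), parent(i,a)
round 1: derive reach(i,g) via R2 from red(i,b), parent(b,g)
round 1: derive reach(i,i) via R2 from red(i,b), parent(b,i)
round 2: derive reach(a,e) via R1 from reach(a,a), parent(a,e)
round 2: derive reach(a,h) via R1 from reach(a,a), parent(a,h)
round 2: derive reach(b,b) via R1 from reach(b,e), parent(e,b)
round 2: derive reach(b,c) via R1 from reach(b,e), parent(e,c)
round 2: derive reach(b,d) via R1 from reach(b,e), parent(e,d)
round 2: derive reach(d,g) via R1 from reach(d,b), parent(b,g)
round 2: derive reach(e,a) via R1 from reach(e,i), parent(i,a)
round 2: derive reach(g,e) via R1 from reach(g,a), parent(a,e)
round 2: derive reach(g,h) via R1 from reach(g,a), parent(a,h)
round 2: derive reach(i,a) via R1 from reach(i,i), parent(i,a)
round 3: derive reach(a,b) via R1 from reach(a,e), parent(e,b)
round 3: derive reach(a,d) via R1 from reach(a,e), parent(e,d)
round 3: derive reach(b,g) via R1 from reach(b,b), parent(b,g)
round 3: derive reach(e,e) via R1 from reach(e,a), parent(a,e)
round 3: derive reach(e,h) via R1 from reach(e,a), parent(a,h)
round 3: derive reach(g,b) via R1 from reach(g,e), parent(e,b)
round 3: derive reach(g,c) via R1 from reach(g,e), parent(e,c)
round 3: derive reach(g,d) via R1 from reach(g,e), parent(e,d)
round 3: derive reach(i,e) via R1 from reach(i,a), parent(a,e)
round 3: derive reach(i,h) via R1 from reach(i,a), parent(a,h)
round 4: derive reach(a,g) via R1 from reach(a,b), parent(b,g)
round 4: derive reach(e,c) via R1 from reach(e,e), parent(e,c)
round 4: derive reach(e,d) via R1 from reach(e,e), parent(e,d)
round 4: derive reach(g,g) via R1 from reach(g,b), parent(b,g)
round 4: derive reach(i,c) via R1 from reach(i,e), parent(e,c)
round 4: derive reach(i,d) via R1 from reach(i,e), parent(e,d)

reach(e,e)  [via R1]
  reach(e,a)  [via R1]
    reach(e,i)  [via R2]
      red(e,b)  [fact]
      parent(b,i)  [fact]
    parent(i,a)  [fact]
  parent(a,e)  [fact]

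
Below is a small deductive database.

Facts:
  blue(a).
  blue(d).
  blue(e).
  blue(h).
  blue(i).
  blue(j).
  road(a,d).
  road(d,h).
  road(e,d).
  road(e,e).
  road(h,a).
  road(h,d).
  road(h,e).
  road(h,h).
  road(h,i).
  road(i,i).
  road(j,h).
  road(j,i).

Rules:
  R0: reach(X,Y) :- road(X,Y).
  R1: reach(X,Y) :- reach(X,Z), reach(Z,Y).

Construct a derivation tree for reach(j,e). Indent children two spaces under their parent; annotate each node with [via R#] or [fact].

reach(j,e)  [via R1]
  reach(j,h)  [via R0]
    road(j,h)  [fact]
  reach(h,e)  [via R0]
    road(h,e)  [fact]

round 1: derive reach(a,d) via R0 from road(a,d)
round 1: derive reach(d,h) via R0 from road(d,h)
round 1: derive reach(e,d) via R0 from road(e,d)
round 1: derive reach(e,e) via R0 from road(e,e)
round 1: derive reach(h,a) via R0 from road(h,a)
round 1: derive reach(h,d) via R0 from road(h,d)
round 1: derive reach(h,e) via R0 from road(h,e)
round 1: derive reach(h,h) via R0 from road(h,h)
round 1: derive reach(h,i) via R0 from road(h,i)
round 1: derive reach(i,i) via R0 from road(i,i)
round 1: derive reach(j,h) via R0 from road(j,h)
round 1: derive reach(j,i) via R0 from road(j,i)
round 2: derive reach(a,h) via R1 from reach(a,d), reach(d,h)
round 2: derive reach(d,a) via R1 from reach(d,h), reach(h,a)
round 2: derive reach(d,d) via R1 from reach(d,h), reach(h,d)
round 2: derive reach(d,e) via R1 from reach(d,h), reach(h,e)
round 2: derive reach(d,i) via R1 from reach(d,h), reach(h,i)
round 2: derive reach(e,h) via R1 from reach(e,d), reach(d,h)
round 2: derive reach(j,a) via R1 from reach(j,h), reach(h,a)
round 2: derive reach(j,d) via R1 from reach(j,h), reach(h,d)
round 2: derive reach(j,e) via R1 from reach(j,h), reach(h,e)
round 3: derive reach(a,a) via R1 from reach(a,d), reach(d,a)
round 3: derive reach(a,e) via R1 from reach(a,d), reach(d,e)
round 3: derive reach(a,i) via R1 from reach(a,d), reach(d,i)
round 3: derive reach(e,a) via R1 from reach(e,d), reach(d,a)
round 3: derive reach(e,i) via R1 from reach(e,d), reach(d,i)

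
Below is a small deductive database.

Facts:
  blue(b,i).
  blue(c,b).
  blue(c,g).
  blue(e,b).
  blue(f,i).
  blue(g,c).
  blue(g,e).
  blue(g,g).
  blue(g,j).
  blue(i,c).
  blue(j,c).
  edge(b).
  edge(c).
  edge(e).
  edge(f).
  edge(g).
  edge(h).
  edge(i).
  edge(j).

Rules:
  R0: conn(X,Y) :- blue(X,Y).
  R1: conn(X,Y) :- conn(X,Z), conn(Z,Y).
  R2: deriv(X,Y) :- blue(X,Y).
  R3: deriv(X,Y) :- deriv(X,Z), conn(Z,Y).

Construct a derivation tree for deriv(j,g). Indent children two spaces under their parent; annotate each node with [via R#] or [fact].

round 1: derive conn(b,i) via R0 from blue(b,i)
round 1: derive conn(c,b) via R0 from blue(c,b)
round 1: derive conn(c,g) via R0 from blue(c,g)
round 1: derive conn(e,b) via R0 from blue(e,b)
round 1: derive conn(f,i) via R0 from blue(f,i)
round 1: derive conn(g,c) via R0 from blue(g,c)
round 1: derive conn(g,e) via R0 from blue(g,e)
round 1: derive conn(g,g) via R0 from blue(g,g)
round 1: derive conn(g,j) via R0 from blue(g,j)
round 1: derive conn(i,c) via R0 from blue(i,c)
round 1: derive conn(j,c) via R0 from blue(j,c)
round 1: derive deriv(b,i) via R2 from blue(b,i)
round 1: derive deriv(c,b) via R2 from blue(c,b)
round 1: derive deriv(c,g) via R2 from blue(c,g)
round 1: derive deriv(e,b) via R2 from blue(e,b)
round 1: derive deriv(f,i) via R2 from blue(f,i)
round 1: derive deriv(g,c) via R2 from blue(g,c)
round 1: derive deriv(g,e) via R2 from blue(g,e)
round 1: derive deriv(g,g) via R2 from blue(g,g)
round 1: derive deriv(g,j) via R2 from blue(g,j)
round 1: derive deriv(i,c) via R2 from blue(i,c)
round 1: derive deriv(j,c) via R2 from blue(j,c)
round 2: derive conn(b,c) via R1 from conn(b,i), conn(i,c)
round 2: derive conn(c,c) via R1 from conn(c,g), conn(g,c)
round 2: derive conn(c,e) via R1 from conn(c,g), conn(g,e)
round 2: derive conn(c,i) via R1 from conn(c,b), conn(b,i)
round 2: derive conn(c,j) via R1 from conn(c,g), conn(g,j)
round 2: derive conn(e,i) via R1 from conn(e,b), conn(b,i)
round 2: derive conn(f,c) via R1 from conn(f,i), conn(i,c)
round 2: derive conn(g,b) via R1 from conn(g,c), conn(c,b)
round 2: derive conn(i,b) via R1 from conn(i,c), conn(c,b)
round 2: derive conn(i,g) via R1 from conn(i,c), conn(c,g)
round 2: derive conn(j,b) via R1 from conn(j,c), conn(c,b)
round 2: derive conn(j,g) via R1 from conn(j,c), conn(c,g)
round 2: derive deriv(b,c) via R3 from deriv(b,i), conn(i,c)
round 2: derive deriv(c,c) via R3 from deriv(c,g), conn(g,c)
round 2: derive deriv(c,e) via R3 from deriv(c,g), conn(g,e)
round 2: derive deriv(c,i) via R3 from deriv(c,b), conn(b,i)
round 2: derive deriv(c,j) via R3 from deriv(c,g), conn(g,j)
round 2: derive deriv(e,i) via R3 from deriv(e,b), conn(b,i)
round 2: derive deriv(f,c) via R3 from deriv(f,i), conn(i,c)
round 2: derive deriv(g,b) via R3 from deriv(g,c), conn(c,b)
round 2: derive deriv(i,b) via R3 from deriv(i,c), conn(c,b)
round 2: derive deriv(i,g) via R3 from deriv(i,c), conn(c,g)
round 2: derive deriv(j,b) via R3 from deriv(j,c), conn(c,b)
round 2: derive deriv(j,g) via R3 from deriv(j,c), conn(c,g)
round 3: derive conn(b,b) via R1 from conn(b,c), conn(c,b)
round 3: derive conn(b,e) via R1 from conn(b,c), conn(c,e)
round 3: derive conn(b,g) via R1 from conn(b,c), conn(c,g)
round 3: derive conn(b,j) via R1 from conn(b,c), conn(c,j)
round 3: derive conn(e,c) via R1 from conn(e,b), conn(b,c)
round 3: derive conn(e,g) via R1 from conn(e,i), conn(i,g)
round 3: derive conn(f,b) via R1 from conn(f,c), conn(c,b)
round 3: derive conn(f,e) via R1 from conn(f,c), conn(c,e)
round 3: derive conn(f,g) via R1 from conn(f,c), conn(c,g)
round 3: derive conn(f,j) via R1 from conn(f,c), conn(c,j)
round 3: derive conn(g,i) via R1 from conn(g,b), conn(b,i)
round 3: derive conn(i,e) via R1 from conn(i,c), conn(c,e)
round 3: derive conn(i,i) via R1 from conn(i,b), conn(b,i)
round 3: derive conn(i,j) via R1 from conn(i,c), conn(c,j)
round 3: derive conn(j,e) via R1 from conn(j,c), conn(c,e)
round 3: derive conn(j,i) via R1 from conn(j,b), conn(b,i)
round 3: derive conn(j,j) via R1 from conn(j,c), conn(c,j)
round 3: derive deriv(b,b) via R3 from deriv(b,c), conn(c,b)
round 3: derive deriv(b,e) via R3 from deriv(b,c), conn(c,e)
round 3: derive deriv(b,g) via R3 from deriv(b,c), conn(c,g)
round 3: derive deriv(b,j) via R3 from deriv(b,c), conn(c,j)
round 3: derive deriv(e,c) via R3 from deriv(e,b), conn(b,c)
round 3: derive deriv(e,g) via R3 from deriv(e,i), conn(i,g)
round 3: derive deriv(f,b) via R3 from deriv(f,c), conn(c,b)
round 3: derive deriv(f,e) via R3 from deriv(f,c), conn(c,e)
round 3: derive deriv(f,g) via R3 from deriv(f,c), conn(c,g)
round 3: derive deriv(f,j) via R3 from deriv(f,c), conn(c,j)
round 3: derive deriv(g,i) via R3 from deriv(g,b), conn(b,i)
round 3: derive deriv(i,e) via R3 from deriv(i,c), conn(c,e)
round 3: derive deriv(i,i) via R3 from deriv(i,b), conn(b,i)
round 3: derive deriv(i,j) via R3 from deriv(i,c), conn(c,j)
round 3: derive deriv(j,e) via R3 from deriv(j,c), conn(c,e)
round 3: derive deriv(j,i) via R3 from deriv(j,b), conn(b,i)
round 3: derive deriv(j,j) via R3 from deriv(j,c), conn(c,j)
round 4: derive conn(e,e) via R1 from conn(e,b), conn(b,e)
round 4: derive conn(e,j) via R1 from conn(e,b), conn(b,j)
round 4: derive deriv(e,e) via R3 from deriv(e,b), conn(b,e)
round 4: derive deriv(e,j) via R3 from deriv(e,b), conn(b,j)

deriv(j,g)  [via R3]
  deriv(j,c)  [via R2]
    blue(j,c)  [fact]
  conn(c,g)  [via R0]
    blue(c,g)  [fact]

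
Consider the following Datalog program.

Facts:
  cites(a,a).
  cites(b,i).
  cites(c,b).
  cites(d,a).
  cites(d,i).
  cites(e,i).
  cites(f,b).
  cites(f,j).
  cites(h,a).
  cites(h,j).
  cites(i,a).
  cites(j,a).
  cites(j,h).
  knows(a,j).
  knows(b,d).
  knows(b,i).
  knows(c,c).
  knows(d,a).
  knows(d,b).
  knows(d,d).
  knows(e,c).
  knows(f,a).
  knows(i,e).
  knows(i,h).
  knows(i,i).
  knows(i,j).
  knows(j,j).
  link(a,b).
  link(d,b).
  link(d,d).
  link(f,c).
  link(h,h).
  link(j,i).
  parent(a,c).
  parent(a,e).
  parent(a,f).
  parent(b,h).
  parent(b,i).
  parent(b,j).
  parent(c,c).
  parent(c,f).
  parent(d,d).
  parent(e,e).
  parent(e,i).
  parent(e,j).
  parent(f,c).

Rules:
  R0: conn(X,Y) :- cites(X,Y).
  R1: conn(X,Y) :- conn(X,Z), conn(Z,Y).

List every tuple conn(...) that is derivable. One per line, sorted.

round 1: derive conn(a,a) via R0 from cites(a,a)
round 1: derive conn(b,i) via R0 from cites(b,i)
round 1: derive conn(c,b) via R0 from cites(c,b)
round 1: derive conn(d,a) via R0 from cites(d,a)
round 1: derive conn(d,i) via R0 from cites(d,i)
round 1: derive conn(e,i) via R0 from cites(e,i)
round 1: derive conn(f,b) via R0 from cites(f,b)
round 1: derive conn(f,j) via R0 from cites(f,j)
round 1: derive conn(h,a) via R0 from cites(h,a)
round 1: derive conn(h,j) via R0 from cites(h,j)
round 1: derive conn(i,a) via R0 from cites(i,a)
round 1: derive conn(j,a) via R0 from cites(j,a)
round 1: derive conn(j,h) via R0 from cites(j,h)
round 2: derive conn(b,a) via R1 from conn(b,i), conn(i,a)
round 2: derive conn(c,i) via R1 from conn(c,b), conn(b,i)
round 2: derive conn(e,a) via R1 from conn(e,i), conn(i,a)
round 2: derive conn(f,a) via R1 from conn(f,j), conn(j,a)
round 2: derive conn(f,h) via R1 from conn(f,j), conn(j,h)
round 2: derive conn(f,i) via R1 from conn(f,b), conn(b,i)
round 2: derive conn(h,h) via R1 from conn(h,j), conn(j,h)
round 2: derive conn(j,j) via R1 from conn(j,h), conn(h,j)
round 3: derive conn(c,a) via R1 from conn(c,b), conn(b,a)

conn(a,a)
conn(b,a)
conn(b,i)
conn(c,a)
conn(c,b)
conn(c,i)
conn(d,a)
conn(d,i)
conn(e,a)
conn(e,i)
conn(f,a)
conn(f,b)
conn(f,h)
conn(f,i)
conn(f,j)
conn(h,a)
conn(h,h)
conn(h,j)
conn(i,a)
conn(j,a)
conn(j,h)
conn(j,j)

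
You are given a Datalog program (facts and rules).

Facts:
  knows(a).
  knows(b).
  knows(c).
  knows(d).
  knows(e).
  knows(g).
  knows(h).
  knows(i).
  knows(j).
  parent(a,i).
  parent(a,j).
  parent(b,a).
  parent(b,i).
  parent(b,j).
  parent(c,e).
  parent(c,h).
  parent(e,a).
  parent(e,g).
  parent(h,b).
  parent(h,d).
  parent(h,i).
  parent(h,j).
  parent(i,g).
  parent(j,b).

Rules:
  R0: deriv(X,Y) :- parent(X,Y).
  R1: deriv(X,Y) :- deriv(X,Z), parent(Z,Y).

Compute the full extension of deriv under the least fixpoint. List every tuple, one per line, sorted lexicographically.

deriv(a,a)
deriv(a,b)
deriv(a,g)
deriv(a,i)
deriv(a,j)
deriv(b,a)
deriv(b,b)
deriv(b,g)
deriv(b,i)
deriv(b,j)
deriv(c,a)
deriv(c,b)
deriv(c,d)
deriv(c,e)
deriv(c,g)
deriv(c,h)
deriv(c,i)
deriv(c,j)
deriv(e,a)
deriv(e,b)
deriv(e,g)
deriv(e,i)
deriv(e,j)
deriv(h,a)
deriv(h,b)
deriv(h,d)
deriv(h,g)
deriv(h,i)
deriv(h,j)
deriv(i,g)
deriv(j,a)
deriv(j,b)
deriv(j,g)
deriv(j,i)
deriv(j,j)

round 1: derive deriv(a,i) via R0 from parent(a,i)
round 1: derive deriv(a,j) via R0 from parent(a,j)
round 1: derive deriv(b,a) via R0 from parent(b,a)
round 1: derive deriv(b,i) via R0 from parent(b,i)
round 1: derive deriv(b,j) via R0 from parent(b,j)
round 1: derive deriv(c,e) via R0 from parent(c,e)
round 1: derive deriv(c,h) via R0 from parent(c,h)
round 1: derive deriv(e,a) via R0 from parent(e,a)
round 1: derive deriv(e,g) via R0 from parent(e,g)
round 1: derive deriv(h,b) via R0 from parent(h,b)
round 1: derive deriv(h,d) via R0 from parent(h,d)
round 1: derive deriv(h,i) via R0 from parent(h,i)
round 1: derive deriv(h,j) via R0 from parent(h,j)
round 1: derive deriv(i,g) via R0 from parent(i,g)
round 1: derive deriv(j,b) via R0 from parent(j,b)
round 2: derive deriv(a,b) via R1 from deriv(a,j), parent(j,b)
round 2: derive deriv(a,g) via R1 from deriv(a,i), parent(i,g)
round 2: derive deriv(b,b) via R1 from deriv(b,j), parent(j,b)
round 2: derive deriv(b,g) via R1 from deriv(b,i), parent(i,g)
round 2: derive deriv(c,a) via R1 from deriv(c,e), parent(e,a)
round 2: derive deriv(c,b) via R1 from deriv(c,h), parent(h,b)
round 2: derive deriv(c,d) via R1 from deriv(c,h), parent(h,d)
round 2: derive deriv(c,g) via R1 from deriv(c,e), parent(e,g)
round 2: derive deriv(c,i) via R1 from deriv(c,h), parent(h,i)
round 2: derive deriv(c,j) via R1 from deriv(c,h), parent(h,j)
round 2: derive deriv(e,i) via R1 from deriv(e,a), parent(a,i)
round 2: derive deriv(e,j) via R1 from deriv(e,a), parent(a,j)
round 2: derive deriv(h,a) via R1 from deriv(h,b), parent(b,a)
round 2: derive deriv(h,g) via R1 from deriv(h,i), parent(i,g)
round 2: derive deriv(j,a) via R1 from deriv(j,b), parent(b,a)
round 2: derive deriv(j,i) via R1 from deriv(j,b), parent(b,i)
round 2: derive deriv(j,j) via R1 from deriv(j,b), parent(b,j)
round 3: derive deriv(a,a) via R1 from deriv(a,b), parent(b,a)
round 3: derive deriv(e,b) via R1 from deriv(e,j), parent(j,b)
round 3: derive deriv(j,g) via R1 from deriv(j,i), parent(i,g)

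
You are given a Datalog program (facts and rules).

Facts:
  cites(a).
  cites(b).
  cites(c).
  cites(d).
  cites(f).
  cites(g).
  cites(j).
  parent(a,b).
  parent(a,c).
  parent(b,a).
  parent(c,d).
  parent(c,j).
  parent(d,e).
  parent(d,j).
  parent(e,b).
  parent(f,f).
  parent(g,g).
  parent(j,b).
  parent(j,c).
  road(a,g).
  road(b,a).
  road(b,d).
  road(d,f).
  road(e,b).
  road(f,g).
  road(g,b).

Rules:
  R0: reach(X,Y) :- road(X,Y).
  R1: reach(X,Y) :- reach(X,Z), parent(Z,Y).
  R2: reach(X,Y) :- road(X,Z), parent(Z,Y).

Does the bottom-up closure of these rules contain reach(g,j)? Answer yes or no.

yes

round 1: derive reach(a,g) via R0 from road(a,g)
round 1: derive reach(b,a) via R0 from road(b,a)
round 1: derive reach(b,d) via R0 from road(b,d)
round 1: derive reach(d,f) via R0 from road(d,f)
round 1: derive reach(e,b) via R0 from road(e,b)
round 1: derive reach(f,g) via R0 from road(f,g)
round 1: derive reach(g,b) via R0 from road(g,b)
round 1: derive reach(b,b) via R2 from road(b,a), parent(a,b)
round 1: derive reach(b,c) via R2 from road(b,a), parent(a,c)
round 1: derive reach(b,e) via R2 from road(b,d), parent(d,e)
round 1: derive reach(b,j) via R2 from road(b,d), parent(d,j)
round 1: derive reach(e,a) via R2 from road(e,b), parent(b,a)
round 1: derive reach(g,a) via R2 from road(g,b), parent(b,a)
round 2: derive reach(e,c) via R1 from reach(e,a), parent(a,c)
round 2: derive reach(g,c) via R1 from reach(g,a), parent(a,c)
round 3: derive reach(e,d) via R1 from reach(e,c), parent(c,d)
round 3: derive reach(e,j) via R1 from reach(e,c), parent(c,j)
round 3: derive reach(g,d) via R1 from reach(g,c), parent(c,d)
round 3: derive reach(g,j) via R1 from reach(g,c), parent(c,j)
round 4: derive reach(e,e) via R1 from reach(e,d), parent(d,e)
round 4: derive reach(g,e) via R1 from reach(g,d), parent(d,e)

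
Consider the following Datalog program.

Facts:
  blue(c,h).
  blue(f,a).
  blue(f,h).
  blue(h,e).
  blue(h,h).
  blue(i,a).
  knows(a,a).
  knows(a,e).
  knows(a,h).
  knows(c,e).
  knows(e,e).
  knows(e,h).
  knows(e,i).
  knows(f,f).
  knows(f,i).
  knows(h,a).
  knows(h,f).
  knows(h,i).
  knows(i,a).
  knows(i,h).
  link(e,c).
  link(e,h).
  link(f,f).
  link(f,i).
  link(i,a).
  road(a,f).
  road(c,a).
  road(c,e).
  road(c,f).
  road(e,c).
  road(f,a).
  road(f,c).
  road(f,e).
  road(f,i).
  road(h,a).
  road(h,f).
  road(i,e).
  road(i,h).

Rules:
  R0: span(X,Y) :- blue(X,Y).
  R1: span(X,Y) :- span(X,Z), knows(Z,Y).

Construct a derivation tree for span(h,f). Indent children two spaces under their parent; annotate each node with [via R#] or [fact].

span(h,f)  [via R1]
  span(h,h)  [via R0]
    blue(h,h)  [fact]
  knows(h,f)  [fact]

round 1: derive span(c,h) via R0 from blue(c,h)
round 1: derive span(f,a) via R0 from blue(f,a)
round 1: derive span(f,h) via R0 from blue(f,h)
round 1: derive span(h,e) via R0 from blue(h,e)
round 1: derive span(h,h) via R0 from blue(h,h)
round 1: derive span(i,a) via R0 from blue(i,a)
round 2: derive span(c,a) via R1 from span(c,h), knows(h,a)
round 2: derive span(c,f) via R1 from span(c,h), knows(h,f)
round 2: derive span(c,i) via R1 from span(c,h), knows(h,i)
round 2: derive span(f,e) via R1 from span(f,a), knows(a,e)
round 2: derive span(f,f) via R1 from span(f,h), knows(h,f)
round 2: derive span(f,i) via R1 from span(f,h), knows(h,i)
round 2: derive span(h,a) via R1 from span(h,h), knows(h,a)
round 2: derive span(h,f) via R1 from span(h,h), knows(h,f)
round 2: derive span(h,i) via R1 from span(h,e), knows(e,i)
round 2: derive span(i,e) via R1 from span(i,a), knows(a,e)
round 2: derive span(i,h) via R1 from span(i,a), knows(a,h)
round 3: derive span(c,e) via R1 from span(c,a), knows(a,e)
round 3: derive span(i,f) via R1 from span(i,h), knows(h,f)
round 3: derive span(i,i) via R1 from span(i,e), knows(e,i)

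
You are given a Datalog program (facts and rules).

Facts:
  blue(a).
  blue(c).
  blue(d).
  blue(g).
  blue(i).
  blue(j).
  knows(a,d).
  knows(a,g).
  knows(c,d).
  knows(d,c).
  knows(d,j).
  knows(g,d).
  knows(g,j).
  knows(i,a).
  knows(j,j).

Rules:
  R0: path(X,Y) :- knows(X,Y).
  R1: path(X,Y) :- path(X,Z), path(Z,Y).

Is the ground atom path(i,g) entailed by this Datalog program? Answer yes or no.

yes

round 1: derive path(a,d) via R0 from knows(a,d)
round 1: derive path(a,g) via R0 from knows(a,g)
round 1: derive path(c,d) via R0 from knows(c,d)
round 1: derive path(d,c) via R0 from knows(d,c)
round 1: derive path(d,j) via R0 from knows(d,j)
round 1: derive path(g,d) via R0 from knows(g,d)
round 1: derive path(g,j) via R0 from knows(g,j)
round 1: derive path(i,a) via R0 from knows(i,a)
round 1: derive path(j,j) via R0 from knows(j,j)
round 2: derive path(a,c) via R1 from path(a,d), path(d,c)
round 2: derive path(a,j) via R1 from path(a,d), path(d,j)
round 2: derive path(c,c) via R1 from path(c,d), path(d,c)
round 2: derive path(c,j) via R1 from path(c,d), path(d,j)
round 2: derive path(d,d) via R1 from path(d,c), path(c,d)
round 2: derive path(g,c) via R1 from path(g,d), path(d,c)
round 2: derive path(i,d) via R1 from path(i,a), path(a,d)
round 2: derive path(i,g) via R1 from path(i,a), path(a,g)
round 3: derive path(i,c) via R1 from path(i,a), path(a,c)
round 3: derive path(i,j) via R1 from path(i,a), path(a,j)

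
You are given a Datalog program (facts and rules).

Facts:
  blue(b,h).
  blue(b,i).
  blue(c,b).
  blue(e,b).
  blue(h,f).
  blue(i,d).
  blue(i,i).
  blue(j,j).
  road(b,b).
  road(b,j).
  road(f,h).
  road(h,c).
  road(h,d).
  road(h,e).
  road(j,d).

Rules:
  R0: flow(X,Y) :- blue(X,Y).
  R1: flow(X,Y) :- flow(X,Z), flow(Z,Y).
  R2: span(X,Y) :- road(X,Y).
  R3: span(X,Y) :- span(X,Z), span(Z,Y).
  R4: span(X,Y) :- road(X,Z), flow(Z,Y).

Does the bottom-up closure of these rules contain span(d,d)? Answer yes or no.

no

round 1: derive flow(b,h) via R0 from blue(b,h)
round 1: derive flow(b,i) via R0 from blue(b,i)
round 1: derive flow(c,b) via R0 from blue(c,b)
round 1: derive flow(e,b) via R0 from blue(e,b)
round 1: derive flow(h,f) via R0 from blue(h,f)
round 1: derive flow(i,d) via R0 from blue(i,d)
round 1: derive flow(i,i) via R0 from blue(i,i)
round 1: derive flow(j,j) via R0 from blue(j,j)
round 1: derive span(b,b) via R2 from road(b,b)
round 1: derive span(b,j) via R2 from road(b,j)
round 1: derive span(f,h) via R2 from road(f,h)
round 1: derive span(h,c) via R2 from road(h,c)
round 1: derive span(h,d) via R2 from road(h,d)
round 1: derive span(h,e) via R2 from road(h,e)
round 1: derive span(j,d) via R2 from road(j,d)
round 2: derive flow(b,d) via R1 from flow(b,i), flow(i,d)
round 2: derive flow(b,f) via R1 from flow(b,h), flow(h,f)
round 2: derive flow(c,h) via R1 from flow(c,b), flow(b,h)
round 2: derive flow(c,i) via R1 from flow(c,b), flow(b,i)
round 2: derive flow(e,h) via R1 from flow(e,b), flow(b,h)
round 2: derive flow(e,i) via R1 from flow(e,b), flow(b,i)
round 2: derive span(b,d) via R3 from span(b,j), span(j,d)
round 2: derive span(f,c) via R3 from span(f,h), span(h,c)
round 2: derive span(f,d) via R3 from span(f,h), span(h,d)
round 2: derive span(f,e) via R3 from span(f,h), span(h,e)
round 2: derive span(b,h) via R4 from road(b,b), flow(b,h)
round 2: derive span(b,i) via R4 from road(b,b), flow(b,i)
round 2: derive span(f,f) via R4 from road(f,h), flow(h,f)
round 2: derive span(h,b) via R4 from road(h,c), flow(c,b)
round 3: derive flow(c,d) via R1 from flow(c,b), flow(b,d)
round 3: derive flow(c,f) via R1 from flow(c,b), flow(b,f)
round 3: derive flow(e,d) via R1 from flow(e,b), flow(b,d)
round 3: derive flow(e,f) via R1 from flow(e,b), flow(b,f)
round 3: derive span(b,c) via R3 from span(b,h), span(h,c)
round 3: derive span(b,e) via R3 from span(b,h), span(h,e)
round 3: derive span(f,b) via R3 from span(f,h), span(h,b)
round 3: derive span(h,h) via R3 from span(h,b), span(b,h)
round 3: derive span(h,i) via R3 from span(h,b), span(b,i)
round 3: derive span(h,j) via R3 from span(h,b), span(b,j)
round 3: derive span(b,f) via R4 from road(b,b), flow(b,f)
round 4: derive span(f,i) via R3 from span(f,b), span(b,i)
round 4: derive span(f,j) via R3 from span(f,b), span(b,j)
round 4: derive span(h,f) via R3 from span(h,b), span(b,f)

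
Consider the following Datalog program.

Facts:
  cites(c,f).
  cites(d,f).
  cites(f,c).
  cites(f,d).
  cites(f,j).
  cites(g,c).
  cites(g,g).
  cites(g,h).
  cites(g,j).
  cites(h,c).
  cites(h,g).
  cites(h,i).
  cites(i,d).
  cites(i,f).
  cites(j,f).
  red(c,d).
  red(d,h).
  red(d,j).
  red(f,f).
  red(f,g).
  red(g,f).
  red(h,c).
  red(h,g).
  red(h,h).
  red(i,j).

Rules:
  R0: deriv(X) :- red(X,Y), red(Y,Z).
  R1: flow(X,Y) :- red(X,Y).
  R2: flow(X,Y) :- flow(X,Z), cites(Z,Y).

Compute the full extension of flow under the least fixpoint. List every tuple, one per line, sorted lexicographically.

flow(c,c)
flow(c,d)
flow(c,f)
flow(c,j)
flow(d,c)
flow(d,d)
flow(d,f)
flow(d,g)
flow(d,h)
flow(d,i)
flow(d,j)
flow(f,c)
flow(f,d)
flow(f,f)
flow(f,g)
flow(f,h)
flow(f,i)
flow(f,j)
flow(g,c)
flow(g,d)
flow(g,f)
flow(g,j)
flow(h,c)
flow(h,d)
flow(h,f)
flow(h,g)
flow(h,h)
flow(h,i)
flow(h,j)
flow(i,c)
flow(i,d)
flow(i,f)
flow(i,j)

round 1: derive flow(c,d) via R1 from red(c,d)
round 1: derive flow(d,h) via R1 from red(d,h)
round 1: derive flow(d,j) via R1 from red(d,j)
round 1: derive flow(f,f) via R1 from red(f,f)
round 1: derive flow(f,g) via R1 from red(f,g)
round 1: derive flow(g,f) via R1 from red(g,f)
round 1: derive flow(h,c) via R1 from red(h,c)
round 1: derive flow(h,g) via R1 from red(h,g)
round 1: derive flow(h,h) via R1 from red(h,h)
round 1: derive flow(i,j) via R1 from red(i,j)
round 2: derive flow(c,f) via R2 from flow(c,d), cites(d,f)
round 2: derive flow(d,c) via R2 from flow(d,h), cites(h,c)
round 2: derive flow(d,f) via R2 from flow(d,j), cites(j,f)
round 2: derive flow(d,g) via R2 from flow(d,h), cites(h,g)
round 2: derive flow(d,i) via R2 from flow(d,h), cites(h,i)
round 2: derive flow(f,c) via R2 from flow(f,f), cites(f,c)
round 2: derive flow(f,d) via R2 from flow(f,f), cites(f,d)
round 2: derive flow(f,h) via R2 from flow(f,g), cites(g,h)
round 2: derive flow(f,j) via R2 from flow(f,f), cites(f,j)
round 2: derive flow(g,c) via R2 from flow(g,f), cites(f,c)
round 2: derive flow(g,d) via R2 from flow(g,f), cites(f,d)
round 2: derive flow(g,j) via R2 from flow(g,f), cites(f,j)
round 2: derive flow(h,f) via R2 from flow(h,c), cites(c,f)
round 2: derive flow(h,i) via R2 from flow(h,h), cites(h,i)
round 2: derive flow(h,j) via R2 from flow(h,g), cites(g,j)
round 2: derive flow(i,f) via R2 from flow(i,j), cites(j,f)
round 3: derive flow(c,c) via R2 from flow(c,f), cites(f,c)
round 3: derive flow(c,j) via R2 from flow(c,f), cites(f,j)
round 3: derive flow(d,d) via R2 from flow(d,f), cites(f,d)
round 3: derive flow(f,i) via R2 from flow(f,h), cites(h,i)
round 3: derive flow(h,d) via R2 from flow(h,f), cites(f,d)
round 3: derive flow(i,c) via R2 from flow(i,f), cites(f,c)
round 3: derive flow(i,d) via R2 from flow(i,f), cites(f,d)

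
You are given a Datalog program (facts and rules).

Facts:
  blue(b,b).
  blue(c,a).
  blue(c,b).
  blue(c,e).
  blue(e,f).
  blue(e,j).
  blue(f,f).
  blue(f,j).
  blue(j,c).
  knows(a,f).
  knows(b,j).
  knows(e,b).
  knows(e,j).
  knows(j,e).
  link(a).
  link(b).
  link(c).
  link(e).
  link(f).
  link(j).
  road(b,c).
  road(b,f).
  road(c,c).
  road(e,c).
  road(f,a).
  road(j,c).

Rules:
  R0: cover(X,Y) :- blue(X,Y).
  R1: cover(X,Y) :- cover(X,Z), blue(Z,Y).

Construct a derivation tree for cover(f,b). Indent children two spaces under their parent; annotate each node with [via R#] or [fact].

round 1: derive cover(b,b) via R0 from blue(b,b)
round 1: derive cover(c,a) via R0 from blue(c,a)
round 1: derive cover(c,b) via R0 from blue(c,b)
round 1: derive cover(c,e) via R0 from blue(c,e)
round 1: derive cover(e,f) via R0 from blue(e,f)
round 1: derive cover(e,j) via R0 from blue(e,j)
round 1: derive cover(f,f) via R0 from blue(f,f)
round 1: derive cover(f,j) via R0 from blue(f,j)
round 1: derive cover(j,c) via R0 from blue(j,c)
round 2: derive cover(c,f) via R1 from cover(c,e), blue(e,f)
round 2: derive cover(c,j) via R1 from cover(c,e), blue(e,j)
round 2: derive cover(e,c) via R1 from cover(e,j), blue(j,c)
round 2: derive cover(f,c) via R1 from cover(f,j), blue(j,c)
round 2: derive cover(j,a) via R1 from cover(j,c), blue(c,a)
round 2: derive cover(j,b) via R1 from cover(j,c), blue(c,b)
round 2: derive cover(j,e) via R1 from cover(j,c), blue(c,e)
round 3: derive cover(c,c) via R1 from cover(c,j), blue(j,c)
round 3: derive cover(e,a) via R1 from cover(e,c), blue(c,a)
round 3: derive cover(e,b) via R1 from cover(e,c), blue(c,b)
round 3: derive cover(e,e) via R1 from cover(e,c), blue(c,e)
round 3: derive cover(f,a) via R1 from cover(f,c), blue(c,a)
round 3: derive cover(f,b) via R1 from cover(f,c), blue(c,b)
round 3: derive cover(f,e) via R1 from cover(f,c), blue(c,e)
round 3: derive cover(j,f) via R1 from cover(j,e), blue(e,f)
round 3: derive cover(j,j) via R1 from cover(j,e), blue(e,j)

cover(f,b)  [via R1]
  cover(f,c)  [via R1]
    cover(f,j)  [via R0]
      blue(f,j)  [fact]
    blue(j,c)  [fact]
  blue(c,b)  [fact]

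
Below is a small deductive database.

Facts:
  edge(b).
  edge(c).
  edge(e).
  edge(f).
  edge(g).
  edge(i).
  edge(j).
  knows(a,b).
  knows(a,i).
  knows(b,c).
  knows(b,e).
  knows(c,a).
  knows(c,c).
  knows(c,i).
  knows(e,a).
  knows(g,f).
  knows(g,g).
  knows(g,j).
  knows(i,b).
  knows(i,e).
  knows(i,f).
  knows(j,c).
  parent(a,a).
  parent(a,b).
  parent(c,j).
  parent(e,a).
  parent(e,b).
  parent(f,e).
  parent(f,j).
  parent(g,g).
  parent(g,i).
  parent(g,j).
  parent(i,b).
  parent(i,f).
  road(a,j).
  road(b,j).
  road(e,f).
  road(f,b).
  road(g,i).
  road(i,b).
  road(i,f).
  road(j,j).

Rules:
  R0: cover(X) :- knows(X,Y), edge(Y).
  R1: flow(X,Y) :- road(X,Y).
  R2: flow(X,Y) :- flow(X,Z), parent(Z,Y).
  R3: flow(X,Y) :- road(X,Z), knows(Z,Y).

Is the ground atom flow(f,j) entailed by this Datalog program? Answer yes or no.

round 1: derive flow(a,j) via R1 from road(a,j)
round 1: derive flow(b,j) via R1 from road(b,j)
round 1: derive flow(e,f) via R1 from road(e,f)
round 1: derive flow(f,b) via R1 from road(f,b)
round 1: derive flow(g,i) via R1 from road(g,i)
round 1: derive flow(i,b) via R1 from road(i,b)
round 1: derive flow(i,f) via R1 from road(i,f)
round 1: derive flow(j,j) via R1 from road(j,j)
round 1: derive flow(a,c) via R3 from road(a,j), knows(j,c)
round 1: derive flow(b,c) via R3 from road(b,j), knows(j,c)
round 1: derive flow(f,c) via R3 from road(f,b), knows(b,c)
round 1: derive flow(f,e) via R3 from road(f,b), knows(b,e)
round 1: derive flow(g,b) via R3 from road(g,i), knows(i,b)
round 1: derive flow(g,e) via R3 from road(g,i), knows(i,e)
round 1: derive flow(g,f) via R3 from road(g,i), knows(i,f)
round 1: derive flow(i,c) via R3 from road(i,b), knows(b,c)
round 1: derive flow(i,e) via R3 from road(i,b), knows(b,e)
round 1: derive flow(j,c) via R3 from road(j,j), knows(j,c)
round 2: derive flow(e,e) via R2 from flow(e,f), parent(f,e)
round 2: derive flow(e,j) via R2 from flow(e,f), parent(f,j)
round 2: derive flow(f,a) via R2 from flow(f,e), parent(e,a)
round 2: derive flow(f,j) via R2 from flow(f,c), parent(c,j)
round 2: derive flow(g,a) via R2 from flow(g,e), parent(e,a)
round 2: derive flow(g,j) via R2 from flow(g,f), parent(f,j)
round 2: derive flow(i,a) via R2 from flow(i,e), parent(e,a)
round 2: derive flow(i,j) via R2 from flow(i,c), parent(c,j)
round 3: derive flow(e,a) via R2 from flow(e,e), parent(e,a)
round 3: derive flow(e,b) via R2 from flow(e,e), parent(e,b)

yes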